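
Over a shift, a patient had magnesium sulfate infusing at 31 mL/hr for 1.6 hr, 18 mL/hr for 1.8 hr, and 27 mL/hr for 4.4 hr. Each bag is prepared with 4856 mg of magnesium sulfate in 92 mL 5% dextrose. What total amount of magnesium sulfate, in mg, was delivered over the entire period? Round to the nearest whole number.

10599 mg

Concentration = 4856 mg ÷ 92 mL = 52.78261 mg/mL
Stage 1: 31 mL/hr × 1.6 hr = 49.6 mL → 49.6 mL × 52.78261 mg/mL = 2618.017 mg
Stage 2: 18 mL/hr × 1.8 hr = 32.4 mL → 32.4 mL × 52.78261 mg/mL = 1710.157 mg
Stage 3: 27 mL/hr × 4.4 hr = 118.8 mL → 118.8 mL × 52.78261 mg/mL = 6270.574 mg
Total = 2618.017 + 1710.157 + 6270.574 = 10598.75 mg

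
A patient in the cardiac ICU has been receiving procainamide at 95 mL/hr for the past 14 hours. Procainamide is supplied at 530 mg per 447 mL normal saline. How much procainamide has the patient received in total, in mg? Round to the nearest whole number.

Concentration = 530 mg ÷ 447 mL = 1.185682 mg/mL
Drug rate = 95 mL/hr × 1.185682 mg/mL = 112.6398 mg/hr
Total = 112.6398 mg/hr × 14 hr = 1576.957 mg

1577 mg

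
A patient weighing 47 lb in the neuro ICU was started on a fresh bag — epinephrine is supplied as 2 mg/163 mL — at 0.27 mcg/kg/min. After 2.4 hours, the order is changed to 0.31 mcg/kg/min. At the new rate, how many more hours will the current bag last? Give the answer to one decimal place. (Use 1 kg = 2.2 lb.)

2.9 hours

Initial rate:
Weight = 47 lb ÷ 2.2 lb/kg = 21.36364 kg
Dose = 0.27 mcg/kg/min × 21.36364 kg = 5.768182 mcg/min
5.768182 mcg/min × 60 min/hr = 346.0909 mcg/hr
Concentration = 2 mg ÷ 163 mL = 0.01226994 mg/mL = 12.26994 mcg/mL
Rate = 346.0909 mcg/hr ÷ 12.26994 mcg/mL = 28.20641 mL/hr
Volume infused so far = 28.20641 mL/hr × 2.4 hr = 67.69538 mL
Volume remaining = 163 − 67.69538 = 95.30462 mL
New rate:
Dose = 0.31 mcg/kg/min × 21.36364 kg = 6.622727 mcg/min
6.622727 mcg/min × 60 min/hr = 397.3636 mcg/hr
Rate = 397.3636 mcg/hr ÷ 12.26994 mcg/mL = 32.38514 mL/hr
Time remaining = 95.30462 mL ÷ 32.38514 mL/hr = 2.942851 hr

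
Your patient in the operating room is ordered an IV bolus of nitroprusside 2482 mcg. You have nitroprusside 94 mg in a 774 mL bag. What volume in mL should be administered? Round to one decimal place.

Concentration = 94 mg ÷ 774 mL = 0.121447 mg/mL = 121.447 mcg/mL
Volume = 2482 mcg ÷ 121.447 mcg/mL = 20.43689 mL

20.4 mL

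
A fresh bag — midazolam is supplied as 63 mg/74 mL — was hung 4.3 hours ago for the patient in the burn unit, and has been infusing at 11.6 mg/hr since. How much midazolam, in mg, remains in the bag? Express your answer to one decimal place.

13.1 mg

Concentration = 63 mg ÷ 74 mL = 0.8513514 mg/mL
Rate = 11.6 mg/hr ÷ 0.8513514 mg/mL = 13.6254 mL/hr
Volume infused = 13.6254 mL/hr × 4.3 hr = 58.58921 mL
Volume remaining = 74 − 58.58921 = 15.41079 mL
Drug remaining = 15.41079 mL × 0.8513514 mg/mL = 13.12 mg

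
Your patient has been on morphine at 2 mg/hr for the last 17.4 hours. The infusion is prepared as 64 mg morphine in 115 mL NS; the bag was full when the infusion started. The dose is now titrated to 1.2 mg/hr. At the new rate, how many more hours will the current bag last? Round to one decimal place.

24.3 hours

Initial rate:
Concentration = 64 mg ÷ 115 mL = 0.5565217 mg/mL
Rate = 2 mg/hr ÷ 0.5565217 mg/mL = 3.59375 mL/hr
Volume infused so far = 3.59375 mL/hr × 17.4 hr = 62.53125 mL
Volume remaining = 115 − 62.53125 = 52.46875 mL
New rate:
Rate = 1.2 mg/hr ÷ 0.5565217 mg/mL = 2.15625 mL/hr
Time remaining = 52.46875 mL ÷ 2.15625 mL/hr = 24.33333 hr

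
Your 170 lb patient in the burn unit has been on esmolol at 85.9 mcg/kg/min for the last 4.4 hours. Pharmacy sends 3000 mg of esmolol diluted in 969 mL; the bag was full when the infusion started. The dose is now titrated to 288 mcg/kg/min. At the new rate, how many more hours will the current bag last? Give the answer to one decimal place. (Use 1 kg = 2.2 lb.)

0.9 hours

Initial rate:
Weight = 170 lb ÷ 2.2 lb/kg = 77.27273 kg
Dose = 85.9 mcg/kg/min × 77.27273 kg = 6637.727 mcg/min
6637.727 mcg/min × 60 min/hr = 398263.6 mcg/hr
Concentration = 3000 mg ÷ 969 mL = 3.095975 mg/mL = 3095.975 mcg/mL
Rate = 398263.6 mcg/hr ÷ 3095.975 mcg/mL = 128.6392 mL/hr
Volume infused so far = 128.6392 mL/hr × 4.4 hr = 566.0123 mL
Volume remaining = 969 − 566.0123 = 402.9877 mL
New rate:
Dose = 288 mcg/kg/min × 77.27273 kg = 22254.55 mcg/min
22254.55 mcg/min × 60 min/hr = 1335273 mcg/hr
Rate = 1335273 mcg/hr ÷ 3095.975 mcg/mL = 431.2931 mL/hr
Time remaining = 402.9877 mL ÷ 431.2931 mL/hr = 0.9343709 hr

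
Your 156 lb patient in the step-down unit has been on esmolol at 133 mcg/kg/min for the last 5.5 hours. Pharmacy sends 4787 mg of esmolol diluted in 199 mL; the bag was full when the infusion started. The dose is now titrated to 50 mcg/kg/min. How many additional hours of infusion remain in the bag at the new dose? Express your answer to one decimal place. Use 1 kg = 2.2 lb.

Initial rate:
Weight = 156 lb ÷ 2.2 lb/kg = 70.90909 kg
Dose = 133 mcg/kg/min × 70.90909 kg = 9430.909 mcg/min
9430.909 mcg/min × 60 min/hr = 565854.5 mcg/hr
Concentration = 4787 mg ÷ 199 mL = 24.05528 mg/mL = 24055.28 mcg/mL
Rate = 565854.5 mcg/hr ÷ 24055.28 mcg/mL = 23.52309 mL/hr
Volume infused so far = 23.52309 mL/hr × 5.5 hr = 129.377 mL
Volume remaining = 199 − 129.377 = 69.62298 mL
New rate:
Dose = 50 mcg/kg/min × 70.90909 kg = 3545.455 mcg/min
3545.455 mcg/min × 60 min/hr = 212727.3 mcg/hr
Rate = 212727.3 mcg/hr ÷ 24055.28 mcg/mL = 8.843269 mL/hr
Time remaining = 69.62298 mL ÷ 8.843269 mL/hr = 7.872991 hr

7.9 hours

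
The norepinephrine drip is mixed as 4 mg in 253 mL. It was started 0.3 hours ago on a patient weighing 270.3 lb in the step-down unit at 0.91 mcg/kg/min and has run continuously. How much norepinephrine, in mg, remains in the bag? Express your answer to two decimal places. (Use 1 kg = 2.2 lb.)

Weight = 270.3 lb ÷ 2.2 lb/kg = 122.8636 kg
Dose = 0.91 mcg/kg/min × 122.8636 kg = 111.8059 mcg/min
111.8059 mcg/min × 60 min/hr = 6708.355 mcg/hr
Concentration = 4 mg ÷ 253 mL = 0.01581028 mg/mL = 15.81028 mcg/mL
Rate = 6708.355 mcg/hr ÷ 15.81028 mcg/mL = 424.3034 mL/hr
Volume infused = 424.3034 mL/hr × 0.3 hr = 127.291 mL
Volume remaining = 253 − 127.291 = 125.709 mL
Drug remaining = 125.709 mL × 15.81028 mcg/mL = 1987.494 mcg = 1.987494 mg

1.99 mg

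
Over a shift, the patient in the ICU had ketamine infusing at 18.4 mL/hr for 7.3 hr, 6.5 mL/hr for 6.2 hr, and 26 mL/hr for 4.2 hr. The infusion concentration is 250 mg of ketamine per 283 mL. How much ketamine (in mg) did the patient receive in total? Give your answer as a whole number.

251 mg

Concentration = 250 mg ÷ 283 mL = 0.8833922 mg/mL
Stage 1: 18.4 mL/hr × 7.3 hr = 134.32 mL → 134.32 mL × 0.8833922 mg/mL = 118.6572 mg
Stage 2: 6.5 mL/hr × 6.2 hr = 40.3 mL → 40.3 mL × 0.8833922 mg/mL = 35.60071 mg
Stage 3: 26 mL/hr × 4.2 hr = 109.2 mL → 109.2 mL × 0.8833922 mg/mL = 96.46643 mg
Total = 118.6572 + 35.60071 + 96.46643 = 250.7244 mg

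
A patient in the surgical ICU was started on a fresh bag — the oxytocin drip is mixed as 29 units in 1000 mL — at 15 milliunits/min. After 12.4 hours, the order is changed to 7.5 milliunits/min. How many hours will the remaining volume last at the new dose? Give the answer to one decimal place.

Initial rate:
15 milliunits/min × 60 min/hr = 900 milliunits/hr
Concentration = 29 units ÷ 1000 mL = 0.029 units/mL = 29 milliunits/mL
Rate = 900 milliunits/hr ÷ 29 milliunits/mL = 31.03448 mL/hr
Volume infused so far = 31.03448 mL/hr × 12.4 hr = 384.8276 mL
Volume remaining = 1000 − 384.8276 = 615.1724 mL
New rate:
7.5 milliunits/min × 60 min/hr = 450 milliunits/hr
Rate = 450 milliunits/hr ÷ 29 milliunits/mL = 15.51724 mL/hr
Time remaining = 615.1724 mL ÷ 15.51724 mL/hr = 39.64444 hr

39.6 hours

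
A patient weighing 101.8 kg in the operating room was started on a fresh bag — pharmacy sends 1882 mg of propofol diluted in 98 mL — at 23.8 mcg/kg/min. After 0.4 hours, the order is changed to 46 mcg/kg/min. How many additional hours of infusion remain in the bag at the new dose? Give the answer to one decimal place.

Initial rate:
Dose = 23.8 mcg/kg/min × 101.8 kg = 2422.84 mcg/min
2422.84 mcg/min × 60 min/hr = 145370.4 mcg/hr
Concentration = 1882 mg ÷ 98 mL = 19.20408 mg/mL = 19204.08 mcg/mL
Rate = 145370.4 mcg/hr ÷ 19204.08 mcg/mL = 7.569766 mL/hr
Volume infused so far = 7.569766 mL/hr × 0.4 hr = 3.027906 mL
Volume remaining = 98 − 3.027906 = 94.97209 mL
New rate:
Dose = 46 mcg/kg/min × 101.8 kg = 4682.8 mcg/min
4682.8 mcg/min × 60 min/hr = 280968 mcg/hr
Rate = 280968 mcg/hr ÷ 19204.08 mcg/mL = 14.63064 mL/hr
Time remaining = 94.97209 mL ÷ 14.63064 mL/hr = 6.491315 hr

6.5 hours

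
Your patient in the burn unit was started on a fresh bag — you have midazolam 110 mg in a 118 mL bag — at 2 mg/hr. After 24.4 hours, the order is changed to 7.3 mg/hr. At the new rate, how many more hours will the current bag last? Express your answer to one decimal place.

Initial rate:
Concentration = 110 mg ÷ 118 mL = 0.9322034 mg/mL
Rate = 2 mg/hr ÷ 0.9322034 mg/mL = 2.145455 mL/hr
Volume infused so far = 2.145455 mL/hr × 24.4 hr = 52.34909 mL
Volume remaining = 118 − 52.34909 = 65.65091 mL
New rate:
Rate = 7.3 mg/hr ÷ 0.9322034 mg/mL = 7.830909 mL/hr
Time remaining = 65.65091 mL ÷ 7.830909 mL/hr = 8.383562 hr

8.4 hours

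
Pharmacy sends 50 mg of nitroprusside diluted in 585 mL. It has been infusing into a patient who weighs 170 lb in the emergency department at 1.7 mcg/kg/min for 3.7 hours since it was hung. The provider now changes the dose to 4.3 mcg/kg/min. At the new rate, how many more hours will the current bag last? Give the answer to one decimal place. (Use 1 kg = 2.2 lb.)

1.0 hours

Initial rate:
Weight = 170 lb ÷ 2.2 lb/kg = 77.27273 kg
Dose = 1.7 mcg/kg/min × 77.27273 kg = 131.3636 mcg/min
131.3636 mcg/min × 60 min/hr = 7881.818 mcg/hr
Concentration = 50 mg ÷ 585 mL = 0.08547009 mg/mL = 85.47009 mcg/mL
Rate = 7881.818 mcg/hr ÷ 85.47009 mcg/mL = 92.21727 mL/hr
Volume infused so far = 92.21727 mL/hr × 3.7 hr = 341.2039 mL
Volume remaining = 585 − 341.2039 = 243.7961 mL
New rate:
Dose = 4.3 mcg/kg/min × 77.27273 kg = 332.2727 mcg/min
332.2727 mcg/min × 60 min/hr = 19936.36 mcg/hr
Rate = 19936.36 mcg/hr ÷ 85.47009 mcg/mL = 233.2555 mL/hr
Time remaining = 243.7961 mL ÷ 233.2555 mL/hr = 1.045189 hr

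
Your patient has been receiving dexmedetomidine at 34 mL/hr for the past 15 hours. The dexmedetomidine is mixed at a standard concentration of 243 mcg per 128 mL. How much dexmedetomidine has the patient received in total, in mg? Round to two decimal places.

Concentration = 243 mcg ÷ 128 mL = 1.898438 mcg/mL
Drug rate = 34 mL/hr × 1.898438 mcg/mL = 64.54688 mcg/hr
Total = 64.54688 mcg/hr × 15 hr = 968.2031 mcg = 0.9682031 mg

0.97 mg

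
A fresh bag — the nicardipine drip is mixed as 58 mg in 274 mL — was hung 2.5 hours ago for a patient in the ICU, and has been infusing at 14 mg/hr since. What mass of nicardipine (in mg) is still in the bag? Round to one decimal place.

Concentration = 58 mg ÷ 274 mL = 0.2116788 mg/mL
Rate = 14 mg/hr ÷ 0.2116788 mg/mL = 66.13793 mL/hr
Volume infused = 66.13793 mL/hr × 2.5 hr = 165.3448 mL
Volume remaining = 274 − 165.3448 = 108.6552 mL
Drug remaining = 108.6552 mL × 0.2116788 mg/mL = 23 mg

23.0 mg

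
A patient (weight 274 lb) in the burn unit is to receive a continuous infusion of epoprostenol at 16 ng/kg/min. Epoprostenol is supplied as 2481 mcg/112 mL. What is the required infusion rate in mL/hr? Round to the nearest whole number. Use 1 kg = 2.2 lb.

5 mL/hr

Weight = 274 lb ÷ 2.2 lb/kg = 124.5455 kg
Dose = 16 ng/kg/min × 124.5455 kg = 1992.727 ng/min
1992.727 ng/min × 60 min/hr = 119563.6 ng/hr
Concentration = 2481 mcg ÷ 112 mL = 22.15179 mcg/mL = 22151.79 ng/mL
Rate = 119563.6 ng/hr ÷ 22151.79 ng/mL = 5.397472 mL/hr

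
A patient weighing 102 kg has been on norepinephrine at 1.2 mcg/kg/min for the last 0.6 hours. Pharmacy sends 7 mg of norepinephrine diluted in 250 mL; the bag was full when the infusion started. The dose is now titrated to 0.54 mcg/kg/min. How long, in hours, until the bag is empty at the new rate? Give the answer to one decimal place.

0.8 hours

Initial rate:
Dose = 1.2 mcg/kg/min × 102 kg = 122.4 mcg/min
122.4 mcg/min × 60 min/hr = 7344 mcg/hr
Concentration = 7 mg ÷ 250 mL = 0.028 mg/mL = 28 mcg/mL
Rate = 7344 mcg/hr ÷ 28 mcg/mL = 262.2857 mL/hr
Volume infused so far = 262.2857 mL/hr × 0.6 hr = 157.3714 mL
Volume remaining = 250 − 157.3714 = 92.62857 mL
New rate:
Dose = 0.54 mcg/kg/min × 102 kg = 55.08 mcg/min
55.08 mcg/min × 60 min/hr = 3304.8 mcg/hr
Rate = 3304.8 mcg/hr ÷ 28 mcg/mL = 118.0286 mL/hr
Time remaining = 92.62857 mL ÷ 118.0286 mL/hr = 0.7847979 hr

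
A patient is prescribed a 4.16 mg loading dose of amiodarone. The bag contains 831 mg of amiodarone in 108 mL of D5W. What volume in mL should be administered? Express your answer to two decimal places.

0.54 mL

Concentration = 831 mg ÷ 108 mL = 7.694444 mg/mL
Volume = 4.16 mg ÷ 7.694444 mg/mL = 0.5406498 mL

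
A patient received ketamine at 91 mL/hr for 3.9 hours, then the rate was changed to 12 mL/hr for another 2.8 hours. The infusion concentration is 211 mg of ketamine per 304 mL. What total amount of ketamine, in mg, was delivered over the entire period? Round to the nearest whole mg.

270 mg

Concentration = 211 mg ÷ 304 mL = 0.6940789 mg/mL
Stage 1: 91 mL/hr × 3.9 hr = 354.9 mL → 354.9 mL × 0.6940789 mg/mL = 246.3286 mg
Stage 2: 12 mL/hr × 2.8 hr = 33.6 mL → 33.6 mL × 0.6940789 mg/mL = 23.32105 mg
Total = 246.3286 + 23.32105 = 269.6497 mg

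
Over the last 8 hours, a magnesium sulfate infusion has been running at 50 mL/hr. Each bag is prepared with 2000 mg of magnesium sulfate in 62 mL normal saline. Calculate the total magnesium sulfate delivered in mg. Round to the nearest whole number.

Concentration = 2000 mg ÷ 62 mL = 32.25806 mg/mL
Drug rate = 50 mL/hr × 32.25806 mg/mL = 1612.903 mg/hr
Total = 1612.903 mg/hr × 8 hr = 12903.23 mg

12903 mg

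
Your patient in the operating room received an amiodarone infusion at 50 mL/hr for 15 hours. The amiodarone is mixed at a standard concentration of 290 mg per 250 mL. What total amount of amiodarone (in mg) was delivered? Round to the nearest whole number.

Concentration = 290 mg ÷ 250 mL = 1.16 mg/mL
Drug rate = 50 mL/hr × 1.16 mg/mL = 58 mg/hr
Total = 58 mg/hr × 15 hr = 870 mg

870 mg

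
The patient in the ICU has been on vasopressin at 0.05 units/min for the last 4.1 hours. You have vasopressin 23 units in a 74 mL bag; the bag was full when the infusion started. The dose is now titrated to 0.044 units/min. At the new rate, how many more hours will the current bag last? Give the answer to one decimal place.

4.1 hours

Initial rate:
0.05 units/min × 60 min/hr = 3 units/hr
Concentration = 23 units ÷ 74 mL = 0.3108108 units/mL
Rate = 3 units/hr ÷ 0.3108108 units/mL = 9.652174 mL/hr
Volume infused so far = 9.652174 mL/hr × 4.1 hr = 39.57391 mL
Volume remaining = 74 − 39.57391 = 34.42609 mL
New rate:
0.044 units/min × 60 min/hr = 2.64 units/hr
Rate = 2.64 units/hr ÷ 0.3108108 units/mL = 8.493913 mL/hr
Time remaining = 34.42609 mL ÷ 8.493913 mL/hr = 4.05303 hr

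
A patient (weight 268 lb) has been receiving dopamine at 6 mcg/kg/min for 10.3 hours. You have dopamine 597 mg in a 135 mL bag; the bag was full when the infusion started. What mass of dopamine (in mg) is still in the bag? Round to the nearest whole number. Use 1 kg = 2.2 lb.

145 mg

Weight = 268 lb ÷ 2.2 lb/kg = 121.8182 kg
Dose = 6 mcg/kg/min × 121.8182 kg = 730.9091 mcg/min
730.9091 mcg/min × 60 min/hr = 43854.55 mcg/hr
Concentration = 597 mg ÷ 135 mL = 4.422222 mg/mL = 4422.222 mcg/mL
Rate = 43854.55 mcg/hr ÷ 4422.222 mcg/mL = 9.916857 mL/hr
Volume infused = 9.916857 mL/hr × 10.3 hr = 102.1436 mL
Volume remaining = 135 − 102.1436 = 32.85637 mL
Drug remaining = 32.85637 mL × 4422.222 mcg/mL = 145298.2 mcg = 145.2982 mg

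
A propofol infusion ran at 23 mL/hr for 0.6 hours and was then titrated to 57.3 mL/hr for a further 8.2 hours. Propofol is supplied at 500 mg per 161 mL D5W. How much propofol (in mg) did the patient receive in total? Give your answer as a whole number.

1502 mg

Concentration = 500 mg ÷ 161 mL = 3.10559 mg/mL
Stage 1: 23 mL/hr × 0.6 hr = 13.8 mL → 13.8 mL × 3.10559 mg/mL = 42.85714 mg
Stage 2: 57.3 mL/hr × 8.2 hr = 469.86 mL → 469.86 mL × 3.10559 mg/mL = 1459.193 mg
Total = 42.85714 + 1459.193 = 1502.05 mg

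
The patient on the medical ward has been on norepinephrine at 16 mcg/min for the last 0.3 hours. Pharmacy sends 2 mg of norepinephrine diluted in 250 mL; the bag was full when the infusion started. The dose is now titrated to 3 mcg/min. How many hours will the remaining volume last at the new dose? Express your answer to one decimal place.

9.5 hours

Initial rate:
16 mcg/min × 60 min/hr = 960 mcg/hr
Concentration = 2 mg ÷ 250 mL = 0.008 mg/mL = 8 mcg/mL
Rate = 960 mcg/hr ÷ 8 mcg/mL = 120 mL/hr
Volume infused so far = 120 mL/hr × 0.3 hr = 36 mL
Volume remaining = 250 − 36 = 214 mL
New rate:
3 mcg/min × 60 min/hr = 180 mcg/hr
Rate = 180 mcg/hr ÷ 8 mcg/mL = 22.5 mL/hr
Time remaining = 214 mL ÷ 22.5 mL/hr = 9.511111 hr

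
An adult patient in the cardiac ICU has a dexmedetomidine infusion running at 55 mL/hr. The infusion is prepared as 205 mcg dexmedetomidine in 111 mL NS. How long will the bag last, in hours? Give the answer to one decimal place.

Duration = 111 mL ÷ 55 mL/hr = 2.018182 hr

2.0 hours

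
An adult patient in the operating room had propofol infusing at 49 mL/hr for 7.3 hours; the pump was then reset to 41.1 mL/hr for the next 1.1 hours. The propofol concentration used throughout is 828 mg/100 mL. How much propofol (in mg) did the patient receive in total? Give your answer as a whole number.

3336 mg

Concentration = 828 mg ÷ 100 mL = 8.28 mg/mL
Stage 1: 49 mL/hr × 7.3 hr = 357.7 mL → 357.7 mL × 8.28 mg/mL = 2961.756 mg
Stage 2: 41.1 mL/hr × 1.1 hr = 45.21 mL → 45.21 mL × 8.28 mg/mL = 374.3388 mg
Total = 2961.756 + 374.3388 = 3336.095 mg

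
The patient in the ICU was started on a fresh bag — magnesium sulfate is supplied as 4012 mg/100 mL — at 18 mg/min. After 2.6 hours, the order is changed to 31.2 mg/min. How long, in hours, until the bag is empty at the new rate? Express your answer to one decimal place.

0.6 hours

Initial rate:
18 mg/min × 60 min/hr = 1080 mg/hr
Concentration = 4012 mg ÷ 100 mL = 40.12 mg/mL
Rate = 1080 mg/hr ÷ 40.12 mg/mL = 26.91924 mL/hr
Volume infused so far = 26.91924 mL/hr × 2.6 hr = 69.99003 mL
Volume remaining = 100 − 69.99003 = 30.00997 mL
New rate:
31.2 mg/min × 60 min/hr = 1872 mg/hr
Rate = 1872 mg/hr ÷ 40.12 mg/mL = 46.66002 mL/hr
Time remaining = 30.00997 mL ÷ 46.66002 mL/hr = 0.6431624 hr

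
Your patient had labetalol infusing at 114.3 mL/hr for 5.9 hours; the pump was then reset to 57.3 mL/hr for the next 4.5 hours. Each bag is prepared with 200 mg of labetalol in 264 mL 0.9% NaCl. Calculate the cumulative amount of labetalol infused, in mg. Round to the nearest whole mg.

Concentration = 200 mg ÷ 264 mL = 0.7575758 mg/mL
Stage 1: 114.3 mL/hr × 5.9 hr = 674.37 mL → 674.37 mL × 0.7575758 mg/mL = 510.8864 mg
Stage 2: 57.3 mL/hr × 4.5 hr = 257.85 mL → 257.85 mL × 0.7575758 mg/mL = 195.3409 mg
Total = 510.8864 + 195.3409 = 706.2273 mg

706 mg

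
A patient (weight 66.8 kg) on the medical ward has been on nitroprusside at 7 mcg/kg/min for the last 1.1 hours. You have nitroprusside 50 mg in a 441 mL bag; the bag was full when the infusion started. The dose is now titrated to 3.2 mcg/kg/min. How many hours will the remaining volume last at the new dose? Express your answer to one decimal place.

1.5 hours

Initial rate:
Dose = 7 mcg/kg/min × 66.8 kg = 467.6 mcg/min
467.6 mcg/min × 60 min/hr = 28056 mcg/hr
Concentration = 50 mg ÷ 441 mL = 0.1133787 mg/mL = 113.3787 mcg/mL
Rate = 28056 mcg/hr ÷ 113.3787 mcg/mL = 247.4539 mL/hr
Volume infused so far = 247.4539 mL/hr × 1.1 hr = 272.1993 mL
Volume remaining = 441 − 272.1993 = 168.8007 mL
New rate:
Dose = 3.2 mcg/kg/min × 66.8 kg = 213.76 mcg/min
213.76 mcg/min × 60 min/hr = 12825.6 mcg/hr
Rate = 12825.6 mcg/hr ÷ 113.3787 mcg/mL = 113.1218 mL/hr
Time remaining = 168.8007 mL ÷ 113.1218 mL/hr = 1.492203 hr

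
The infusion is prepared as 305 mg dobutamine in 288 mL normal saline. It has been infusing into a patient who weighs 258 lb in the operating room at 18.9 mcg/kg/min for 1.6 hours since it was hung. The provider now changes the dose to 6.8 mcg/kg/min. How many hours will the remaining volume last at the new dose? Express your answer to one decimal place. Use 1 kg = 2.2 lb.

1.9 hours

Initial rate:
Weight = 258 lb ÷ 2.2 lb/kg = 117.2727 kg
Dose = 18.9 mcg/kg/min × 117.2727 kg = 2216.455 mcg/min
2216.455 mcg/min × 60 min/hr = 132987.3 mcg/hr
Concentration = 305 mg ÷ 288 mL = 1.059028 mg/mL = 1059.028 mcg/mL
Rate = 132987.3 mcg/hr ÷ 1059.028 mcg/mL = 125.5749 mL/hr
Volume infused so far = 125.5749 mL/hr × 1.6 hr = 200.9198 mL
Volume remaining = 288 − 200.9198 = 87.08021 mL
New rate:
Dose = 6.8 mcg/kg/min × 117.2727 kg = 797.4545 mcg/min
797.4545 mcg/min × 60 min/hr = 47847.27 mcg/hr
Rate = 47847.27 mcg/hr ÷ 1059.028 mcg/mL = 45.18038 mL/hr
Time remaining = 87.08021 mL ÷ 45.18038 mL/hr = 1.92739 hr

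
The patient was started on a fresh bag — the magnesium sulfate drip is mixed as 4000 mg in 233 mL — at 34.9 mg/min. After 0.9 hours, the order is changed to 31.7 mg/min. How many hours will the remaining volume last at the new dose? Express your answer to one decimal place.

Initial rate:
34.9 mg/min × 60 min/hr = 2094 mg/hr
Concentration = 4000 mg ÷ 233 mL = 17.16738 mg/mL
Rate = 2094 mg/hr ÷ 17.16738 mg/mL = 121.9755 mL/hr
Volume infused so far = 121.9755 mL/hr × 0.9 hr = 109.7779 mL
Volume remaining = 233 − 109.7779 = 123.2221 mL
New rate:
31.7 mg/min × 60 min/hr = 1902 mg/hr
Rate = 1902 mg/hr ÷ 17.16738 mg/mL = 110.7915 mL/hr
Time remaining = 123.2221 mL ÷ 110.7915 mL/hr = 1.112198 hr

1.1 hours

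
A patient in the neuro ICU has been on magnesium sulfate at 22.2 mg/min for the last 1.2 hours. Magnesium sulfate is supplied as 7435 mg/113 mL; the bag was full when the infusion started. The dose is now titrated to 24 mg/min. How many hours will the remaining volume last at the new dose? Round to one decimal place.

Initial rate:
22.2 mg/min × 60 min/hr = 1332 mg/hr
Concentration = 7435 mg ÷ 113 mL = 65.79646 mg/mL
Rate = 1332 mg/hr ÷ 65.79646 mg/mL = 20.24425 mL/hr
Volume infused so far = 20.24425 mL/hr × 1.2 hr = 24.2931 mL
Volume remaining = 113 − 24.2931 = 88.7069 mL
New rate:
24 mg/min × 60 min/hr = 1440 mg/hr
Rate = 1440 mg/hr ÷ 65.79646 mg/mL = 21.88568 mL/hr
Time remaining = 88.7069 mL ÷ 21.88568 mL/hr = 4.053194 hr

4.1 hours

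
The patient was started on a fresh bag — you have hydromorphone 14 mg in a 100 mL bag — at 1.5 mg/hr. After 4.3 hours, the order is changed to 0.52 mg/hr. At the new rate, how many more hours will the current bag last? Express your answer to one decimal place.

14.5 hours

Initial rate:
Concentration = 14 mg ÷ 100 mL = 0.14 mg/mL
Rate = 1.5 mg/hr ÷ 0.14 mg/mL = 10.71429 mL/hr
Volume infused so far = 10.71429 mL/hr × 4.3 hr = 46.07143 mL
Volume remaining = 100 − 46.07143 = 53.92857 mL
New rate:
Rate = 0.52 mg/hr ÷ 0.14 mg/mL = 3.714286 mL/hr
Time remaining = 53.92857 mL ÷ 3.714286 mL/hr = 14.51923 hr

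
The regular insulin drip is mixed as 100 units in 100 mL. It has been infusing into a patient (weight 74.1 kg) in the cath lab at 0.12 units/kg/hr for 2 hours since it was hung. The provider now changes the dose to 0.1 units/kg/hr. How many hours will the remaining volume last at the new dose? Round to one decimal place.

11.1 hours

Initial rate:
Dose = 0.12 units/kg/hr × 74.1 kg = 8.892 units/hr
Concentration = 100 units ÷ 100 mL = 1 units/mL
Rate = 8.892 units/hr ÷ 1 units/mL = 8.892 mL/hr
Volume infused so far = 8.892 mL/hr × 2 hr = 17.784 mL
Volume remaining = 100 − 17.784 = 82.216 mL
New rate:
Dose = 0.1 units/kg/hr × 74.1 kg = 7.41 units/hr
Rate = 7.41 units/hr ÷ 1 units/mL = 7.41 mL/hr
Time remaining = 82.216 mL ÷ 7.41 mL/hr = 11.09528 hr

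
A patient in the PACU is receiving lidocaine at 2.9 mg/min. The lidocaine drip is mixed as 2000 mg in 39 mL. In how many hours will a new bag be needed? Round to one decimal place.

2.9 mg/min × 60 min/hr = 174 mg/hr
Concentration = 2000 mg ÷ 39 mL = 51.28205 mg/mL
Rate = 174 mg/hr ÷ 51.28205 mg/mL = 3.393 mL/hr
Duration = 39 mL ÷ 3.393 mL/hr = 11.49425 hr

11.5 hours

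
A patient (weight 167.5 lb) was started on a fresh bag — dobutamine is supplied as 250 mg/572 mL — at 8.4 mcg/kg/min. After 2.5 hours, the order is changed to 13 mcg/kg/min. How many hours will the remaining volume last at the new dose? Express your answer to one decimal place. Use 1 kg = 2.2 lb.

2.6 hours

Initial rate:
Weight = 167.5 lb ÷ 2.2 lb/kg = 76.13636 kg
Dose = 8.4 mcg/kg/min × 76.13636 kg = 639.5455 mcg/min
639.5455 mcg/min × 60 min/hr = 38372.73 mcg/hr
Concentration = 250 mg ÷ 572 mL = 0.4370629 mg/mL = 437.0629 mcg/mL
Rate = 38372.73 mcg/hr ÷ 437.0629 mcg/mL = 87.7968 mL/hr
Volume infused so far = 87.7968 mL/hr × 2.5 hr = 219.492 mL
Volume remaining = 572 − 219.492 = 352.508 mL
New rate:
Dose = 13 mcg/kg/min × 76.13636 kg = 989.7727 mcg/min
989.7727 mcg/min × 60 min/hr = 59386.36 mcg/hr
Rate = 59386.36 mcg/hr ÷ 437.0629 mcg/mL = 135.876 mL/hr
Time remaining = 352.508 mL ÷ 135.876 mL/hr = 2.594336 hr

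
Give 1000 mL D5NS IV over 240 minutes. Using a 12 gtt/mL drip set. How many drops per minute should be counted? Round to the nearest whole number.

50 gtt/min

1000 mL ÷ (240 min) = 4.166667 mL/min
4.166667 mL/min × 12 gtt/mL = 50 gtt/min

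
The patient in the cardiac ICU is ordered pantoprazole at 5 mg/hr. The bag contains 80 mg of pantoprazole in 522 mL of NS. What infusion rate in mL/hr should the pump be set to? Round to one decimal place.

32.6 mL/hr

Concentration = 80 mg ÷ 522 mL = 0.1532567 mg/mL
Rate = 5 mg/hr ÷ 0.1532567 mg/mL = 32.625 mL/hr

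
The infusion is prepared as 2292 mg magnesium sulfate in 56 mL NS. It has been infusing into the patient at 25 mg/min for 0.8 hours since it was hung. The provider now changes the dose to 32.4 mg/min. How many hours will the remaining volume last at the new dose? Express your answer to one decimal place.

0.6 hours

Initial rate:
25 mg/min × 60 min/hr = 1500 mg/hr
Concentration = 2292 mg ÷ 56 mL = 40.92857 mg/mL
Rate = 1500 mg/hr ÷ 40.92857 mg/mL = 36.64921 mL/hr
Volume infused so far = 36.64921 mL/hr × 0.8 hr = 29.31937 mL
Volume remaining = 56 − 29.31937 = 26.68063 mL
New rate:
32.4 mg/min × 60 min/hr = 1944 mg/hr
Rate = 1944 mg/hr ÷ 40.92857 mg/mL = 47.49738 mL/hr
Time remaining = 26.68063 mL ÷ 47.49738 mL/hr = 0.5617284 hr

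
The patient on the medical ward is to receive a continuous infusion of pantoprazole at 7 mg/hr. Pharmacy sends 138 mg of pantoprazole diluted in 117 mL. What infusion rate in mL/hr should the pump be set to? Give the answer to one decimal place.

Concentration = 138 mg ÷ 117 mL = 1.179487 mg/mL
Rate = 7 mg/hr ÷ 1.179487 mg/mL = 5.934783 mL/hr

5.9 mL/hr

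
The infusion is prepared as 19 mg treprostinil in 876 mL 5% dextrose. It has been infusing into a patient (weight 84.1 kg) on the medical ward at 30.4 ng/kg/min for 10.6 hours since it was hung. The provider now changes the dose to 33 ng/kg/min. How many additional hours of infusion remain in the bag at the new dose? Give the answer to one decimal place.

104.3 hours

Initial rate:
Dose = 30.4 ng/kg/min × 84.1 kg = 2556.64 ng/min
2556.64 ng/min × 60 min/hr = 153398.4 ng/hr
Concentration = 19 mg ÷ 876 mL = 0.0216895 mg/mL = 21689.5 ng/mL
Rate = 153398.4 ng/hr ÷ 21689.5 ng/mL = 7.072474 mL/hr
Volume infused so far = 7.072474 mL/hr × 10.6 hr = 74.96822 mL
Volume remaining = 876 − 74.96822 = 801.0318 mL
New rate:
Dose = 33 ng/kg/min × 84.1 kg = 2775.3 ng/min
2775.3 ng/min × 60 min/hr = 166518 ng/hr
Rate = 166518 ng/hr ÷ 21689.5 ng/mL = 7.677356 mL/hr
Time remaining = 801.0318 mL ÷ 7.677356 mL/hr = 104.3369 hr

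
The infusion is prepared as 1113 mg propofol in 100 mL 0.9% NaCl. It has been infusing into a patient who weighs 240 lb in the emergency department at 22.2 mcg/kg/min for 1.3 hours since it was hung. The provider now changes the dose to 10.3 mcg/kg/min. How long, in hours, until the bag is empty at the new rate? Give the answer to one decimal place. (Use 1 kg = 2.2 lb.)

Initial rate:
Weight = 240 lb ÷ 2.2 lb/kg = 109.0909 kg
Dose = 22.2 mcg/kg/min × 109.0909 kg = 2421.818 mcg/min
2421.818 mcg/min × 60 min/hr = 145309.1 mcg/hr
Concentration = 1113 mg ÷ 100 mL = 11.13 mg/mL = 11130 mcg/mL
Rate = 145309.1 mcg/hr ÷ 11130 mcg/mL = 13.05562 mL/hr
Volume infused so far = 13.05562 mL/hr × 1.3 hr = 16.97231 mL
Volume remaining = 100 − 16.97231 = 83.02769 mL
New rate:
Dose = 10.3 mcg/kg/min × 109.0909 kg = 1123.636 mcg/min
1123.636 mcg/min × 60 min/hr = 67418.18 mcg/hr
Rate = 67418.18 mcg/hr ÷ 11130 mcg/mL = 6.057339 mL/hr
Time remaining = 83.02769 mL ÷ 6.057339 mL/hr = 13.70696 hr

13.7 hours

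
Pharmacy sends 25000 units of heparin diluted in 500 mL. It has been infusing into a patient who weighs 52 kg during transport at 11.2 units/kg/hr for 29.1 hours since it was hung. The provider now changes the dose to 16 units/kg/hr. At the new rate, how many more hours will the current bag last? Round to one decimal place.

9.7 hours

Initial rate:
Dose = 11.2 units/kg/hr × 52 kg = 582.4 units/hr
Concentration = 25000 units ÷ 500 mL = 50 units/mL
Rate = 582.4 units/hr ÷ 50 units/mL = 11.648 mL/hr
Volume infused so far = 11.648 mL/hr × 29.1 hr = 338.9568 mL
Volume remaining = 500 − 338.9568 = 161.0432 mL
New rate:
Dose = 16 units/kg/hr × 52 kg = 832 units/hr
Rate = 832 units/hr ÷ 50 units/mL = 16.64 mL/hr
Time remaining = 161.0432 mL ÷ 16.64 mL/hr = 9.678077 hr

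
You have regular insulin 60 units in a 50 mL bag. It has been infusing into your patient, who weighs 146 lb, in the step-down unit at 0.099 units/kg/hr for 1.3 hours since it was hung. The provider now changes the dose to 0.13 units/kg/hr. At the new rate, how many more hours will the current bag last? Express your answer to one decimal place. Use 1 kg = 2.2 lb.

Initial rate:
Weight = 146 lb ÷ 2.2 lb/kg = 66.36364 kg
Dose = 0.099 units/kg/hr × 66.36364 kg = 6.57 units/hr
Concentration = 60 units ÷ 50 mL = 1.2 units/mL
Rate = 6.57 units/hr ÷ 1.2 units/mL = 5.475 mL/hr
Volume infused so far = 5.475 mL/hr × 1.3 hr = 7.1175 mL
Volume remaining = 50 − 7.1175 = 42.8825 mL
New rate:
Dose = 0.13 units/kg/hr × 66.36364 kg = 8.627273 units/hr
Rate = 8.627273 units/hr ÷ 1.2 units/mL = 7.189394 mL/hr
Time remaining = 42.8825 mL ÷ 7.189394 mL/hr = 5.964689 hr

6.0 hours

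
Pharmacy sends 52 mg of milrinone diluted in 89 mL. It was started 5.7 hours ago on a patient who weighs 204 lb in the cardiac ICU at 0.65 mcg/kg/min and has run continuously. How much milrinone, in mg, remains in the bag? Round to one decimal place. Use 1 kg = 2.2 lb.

Weight = 204 lb ÷ 2.2 lb/kg = 92.72727 kg
Dose = 0.65 mcg/kg/min × 92.72727 kg = 60.27273 mcg/min
60.27273 mcg/min × 60 min/hr = 3616.364 mcg/hr
Concentration = 52 mg ÷ 89 mL = 0.5842697 mg/mL = 584.2697 mcg/mL
Rate = 3616.364 mcg/hr ÷ 584.2697 mcg/mL = 6.189545 mL/hr
Volume infused = 6.189545 mL/hr × 5.7 hr = 35.28041 mL
Volume remaining = 89 − 35.28041 = 53.71959 mL
Drug remaining = 53.71959 mL × 584.2697 mcg/mL = 31386.73 mcg = 31.38673 mg

31.4 mg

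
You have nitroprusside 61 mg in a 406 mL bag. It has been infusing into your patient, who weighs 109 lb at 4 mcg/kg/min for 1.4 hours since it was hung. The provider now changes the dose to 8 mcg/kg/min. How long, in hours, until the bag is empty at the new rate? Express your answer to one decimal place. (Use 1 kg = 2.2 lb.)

Initial rate:
Weight = 109 lb ÷ 2.2 lb/kg = 49.54545 kg
Dose = 4 mcg/kg/min × 49.54545 kg = 198.1818 mcg/min
198.1818 mcg/min × 60 min/hr = 11890.91 mcg/hr
Concentration = 61 mg ÷ 406 mL = 0.1502463 mg/mL = 150.2463 mcg/mL
Rate = 11890.91 mcg/hr ÷ 150.2463 mcg/mL = 79.14277 mL/hr
Volume infused so far = 79.14277 mL/hr × 1.4 hr = 110.7999 mL
Volume remaining = 406 − 110.7999 = 295.2001 mL
New rate:
Dose = 8 mcg/kg/min × 49.54545 kg = 396.3636 mcg/min
396.3636 mcg/min × 60 min/hr = 23781.82 mcg/hr
Rate = 23781.82 mcg/hr ÷ 150.2463 mcg/mL = 158.2855 mL/hr
Time remaining = 295.2001 mL ÷ 158.2855 mL/hr = 1.864985 hr

1.9 hours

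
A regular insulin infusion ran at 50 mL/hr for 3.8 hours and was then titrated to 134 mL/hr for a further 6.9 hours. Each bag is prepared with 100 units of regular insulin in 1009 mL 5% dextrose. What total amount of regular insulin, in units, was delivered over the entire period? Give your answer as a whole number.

110 units

Concentration = 100 units ÷ 1009 mL = 0.09910803 units/mL
Stage 1: 50 mL/hr × 3.8 hr = 190 mL → 190 mL × 0.09910803 units/mL = 18.83053 units
Stage 2: 134 mL/hr × 6.9 hr = 924.6 mL → 924.6 mL × 0.09910803 units/mL = 91.63528 units
Total = 18.83053 + 91.63528 = 110.4658 units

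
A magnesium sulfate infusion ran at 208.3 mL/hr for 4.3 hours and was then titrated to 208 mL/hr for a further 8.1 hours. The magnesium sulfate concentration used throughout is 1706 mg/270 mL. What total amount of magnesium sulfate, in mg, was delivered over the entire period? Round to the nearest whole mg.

Concentration = 1706 mg ÷ 270 mL = 6.318519 mg/mL
Stage 1: 208.3 mL/hr × 4.3 hr = 895.69 mL → 895.69 mL × 6.318519 mg/mL = 5659.434 mg
Stage 2: 208 mL/hr × 8.1 hr = 1684.8 mL → 1684.8 mL × 6.318519 mg/mL = 10645.44 mg
Total = 5659.434 + 10645.44 = 16304.87 mg

16305 mg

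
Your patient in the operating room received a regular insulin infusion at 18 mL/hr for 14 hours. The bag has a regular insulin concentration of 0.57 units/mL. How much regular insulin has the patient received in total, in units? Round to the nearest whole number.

144 units

Drug rate = 18 mL/hr × 0.57 units/mL = 10.26 units/hr
Total = 10.26 units/hr × 14 hr = 143.64 units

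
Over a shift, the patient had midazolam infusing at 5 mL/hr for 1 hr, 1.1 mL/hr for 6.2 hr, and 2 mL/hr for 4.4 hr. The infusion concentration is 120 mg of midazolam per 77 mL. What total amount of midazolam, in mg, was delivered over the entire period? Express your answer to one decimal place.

Concentration = 120 mg ÷ 77 mL = 1.558442 mg/mL
Stage 1: 5 mL/hr × 1 hr = 5 mL → 5 mL × 1.558442 mg/mL = 7.792208 mg
Stage 2: 1.1 mL/hr × 6.2 hr = 6.82 mL → 6.82 mL × 1.558442 mg/mL = 10.62857 mg
Stage 3: 2 mL/hr × 4.4 hr = 8.8 mL → 8.8 mL × 1.558442 mg/mL = 13.71429 mg
Total = 7.792208 + 10.62857 + 13.71429 = 32.13506 mg

32.1 mg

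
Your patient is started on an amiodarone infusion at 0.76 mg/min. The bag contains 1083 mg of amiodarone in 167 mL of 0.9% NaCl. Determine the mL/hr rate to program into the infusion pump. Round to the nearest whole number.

0.76 mg/min × 60 min/hr = 45.6 mg/hr
Concentration = 1083 mg ÷ 167 mL = 6.48503 mg/mL
Rate = 45.6 mg/hr ÷ 6.48503 mg/mL = 7.031579 mL/hr

7 mL/hr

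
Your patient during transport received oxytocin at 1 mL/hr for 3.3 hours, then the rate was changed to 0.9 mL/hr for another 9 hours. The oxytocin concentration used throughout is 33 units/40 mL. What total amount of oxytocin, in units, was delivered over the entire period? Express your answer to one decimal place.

9.4 units

Concentration = 33 units ÷ 40 mL = 0.825 units/mL
Stage 1: 1 mL/hr × 3.3 hr = 3.3 mL → 3.3 mL × 0.825 units/mL = 2.7225 units
Stage 2: 0.9 mL/hr × 9 hr = 8.1 mL → 8.1 mL × 0.825 units/mL = 6.6825 units
Total = 2.7225 + 6.6825 = 9.405 units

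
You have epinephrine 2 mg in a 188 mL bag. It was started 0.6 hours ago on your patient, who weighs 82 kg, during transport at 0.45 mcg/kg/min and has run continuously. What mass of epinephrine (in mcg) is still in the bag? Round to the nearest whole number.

Dose = 0.45 mcg/kg/min × 82 kg = 36.9 mcg/min
36.9 mcg/min × 60 min/hr = 2214 mcg/hr
Concentration = 2 mg ÷ 188 mL = 0.0106383 mg/mL = 10.6383 mcg/mL
Rate = 2214 mcg/hr ÷ 10.6383 mcg/mL = 208.116 mL/hr
Volume infused = 208.116 mL/hr × 0.6 hr = 124.8696 mL
Volume remaining = 188 − 124.8696 = 63.1304 mL
Drug remaining = 63.1304 mL × 10.6383 mcg/mL = 671.6 mcg

672 mcg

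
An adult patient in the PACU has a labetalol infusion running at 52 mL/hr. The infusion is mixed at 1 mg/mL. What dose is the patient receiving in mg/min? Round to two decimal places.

Drug rate = 52 mL/hr × 1 mg/mL = 52 mg/hr
52 mg/hr ÷ 60 min/hr = 0.8666667 mg/min

0.87 mg/min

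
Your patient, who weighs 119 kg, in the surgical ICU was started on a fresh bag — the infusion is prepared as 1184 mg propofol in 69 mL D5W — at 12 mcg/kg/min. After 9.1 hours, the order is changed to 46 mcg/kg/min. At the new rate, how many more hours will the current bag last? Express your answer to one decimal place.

Initial rate:
Dose = 12 mcg/kg/min × 119 kg = 1428 mcg/min
1428 mcg/min × 60 min/hr = 85680 mcg/hr
Concentration = 1184 mg ÷ 69 mL = 17.15942 mg/mL = 17159.42 mcg/mL
Rate = 85680 mcg/hr ÷ 17159.42 mcg/mL = 4.993176 mL/hr
Volume infused so far = 4.993176 mL/hr × 9.1 hr = 45.4379 mL
Volume remaining = 69 − 45.4379 = 23.5621 mL
New rate:
Dose = 46 mcg/kg/min × 119 kg = 5474 mcg/min
5474 mcg/min × 60 min/hr = 328440 mcg/hr
Rate = 328440 mcg/hr ÷ 17159.42 mcg/mL = 19.14051 mL/hr
Time remaining = 23.5621 mL ÷ 19.14051 mL/hr = 1.231007 hr

1.2 hours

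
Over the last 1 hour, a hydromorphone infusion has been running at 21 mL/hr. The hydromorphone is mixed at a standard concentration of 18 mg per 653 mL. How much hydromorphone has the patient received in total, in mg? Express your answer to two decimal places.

Concentration = 18 mg ÷ 653 mL = 0.02756508 mg/mL
Drug rate = 21 mL/hr × 0.02756508 mg/mL = 0.5788668 mg/hr
Total = 0.5788668 mg/hr × 1 hr = 0.5788668 mg

0.58 mg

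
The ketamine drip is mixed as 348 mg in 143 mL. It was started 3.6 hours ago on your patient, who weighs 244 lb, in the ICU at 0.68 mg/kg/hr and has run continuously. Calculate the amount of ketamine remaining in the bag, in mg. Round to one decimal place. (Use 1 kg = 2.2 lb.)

76.5 mg

Weight = 244 lb ÷ 2.2 lb/kg = 110.9091 kg
Dose = 0.68 mg/kg/hr × 110.9091 kg = 75.41818 mg/hr
Concentration = 348 mg ÷ 143 mL = 2.433566 mg/mL
Rate = 75.41818 mg/hr ÷ 2.433566 mg/mL = 30.9908 mL/hr
Volume infused = 30.9908 mL/hr × 3.6 hr = 111.5669 mL
Volume remaining = 143 − 111.5669 = 31.4331 mL
Drug remaining = 31.4331 mL × 2.433566 mg/mL = 76.49455 mg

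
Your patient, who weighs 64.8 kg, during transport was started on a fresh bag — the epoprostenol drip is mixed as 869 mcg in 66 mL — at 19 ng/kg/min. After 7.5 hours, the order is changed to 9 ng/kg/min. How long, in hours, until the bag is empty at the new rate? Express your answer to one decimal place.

Initial rate:
Dose = 19 ng/kg/min × 64.8 kg = 1231.2 ng/min
1231.2 ng/min × 60 min/hr = 73872 ng/hr
Concentration = 869 mcg ÷ 66 mL = 13.16667 mcg/mL = 13166.67 ng/mL
Rate = 73872 ng/hr ÷ 13166.67 ng/mL = 5.610532 mL/hr
Volume infused so far = 5.610532 mL/hr × 7.5 hr = 42.07899 mL
Volume remaining = 66 − 42.07899 = 23.92101 mL
New rate:
Dose = 9 ng/kg/min × 64.8 kg = 583.2 ng/min
583.2 ng/min × 60 min/hr = 34992 ng/hr
Rate = 34992 ng/hr ÷ 13166.67 ng/mL = 2.65762 mL/hr
Time remaining = 23.92101 mL ÷ 2.65762 mL/hr = 9.000914 hr

9.0 hours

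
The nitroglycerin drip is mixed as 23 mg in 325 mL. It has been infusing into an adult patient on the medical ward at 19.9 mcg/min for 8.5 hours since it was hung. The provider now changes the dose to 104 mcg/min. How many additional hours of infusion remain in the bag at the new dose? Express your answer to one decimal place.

2.1 hours

Initial rate:
19.9 mcg/min × 60 min/hr = 1194 mcg/hr
Concentration = 23 mg ÷ 325 mL = 0.07076923 mg/mL = 70.76923 mcg/mL
Rate = 1194 mcg/hr ÷ 70.76923 mcg/mL = 16.87174 mL/hr
Volume infused so far = 16.87174 mL/hr × 8.5 hr = 143.4098 mL
Volume remaining = 325 − 143.4098 = 181.5902 mL
New rate:
104 mcg/min × 60 min/hr = 6240 mcg/hr
Rate = 6240 mcg/hr ÷ 70.76923 mcg/mL = 88.17391 mL/hr
Time remaining = 181.5902 mL ÷ 88.17391 mL/hr = 2.059455 hr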